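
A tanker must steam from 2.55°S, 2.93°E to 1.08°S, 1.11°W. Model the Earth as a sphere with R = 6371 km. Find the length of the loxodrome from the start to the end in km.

478 km

Rhumb course C = atan2(Δλ, Δψ) with Δψ = ln[tan(π/4+φ₂/2)/tan(π/4+φ₁/2)] = +0.0257, Δλ = -0.0705 → C = 290.00°
d = R·|Δφ| / |cos C| = 6371·0.02566 / 0.34209 = 478 km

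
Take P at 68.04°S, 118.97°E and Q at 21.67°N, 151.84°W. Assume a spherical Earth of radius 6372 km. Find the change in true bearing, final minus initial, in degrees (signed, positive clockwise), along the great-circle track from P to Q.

-57.4°

Initial bearing θ₁ = atan2(sin Δλ cos φ₂, cos φ₁ sin φ₂ − sin φ₁ cos φ₂ cos Δλ) = 80.81°
Final bearing θ₂ = (initial bearing from the destination back to the start) + 180° = 23.41°
Δθ = θ₂ − θ₁ = -57.4°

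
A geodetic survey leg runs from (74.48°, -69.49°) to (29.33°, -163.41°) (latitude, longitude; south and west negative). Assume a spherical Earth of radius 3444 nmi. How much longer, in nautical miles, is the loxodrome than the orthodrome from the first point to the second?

306 nmi

Great circle: cos σ = sin φ₁ sin φ₂ + cos φ₁ cos φ₂ cos Δλ,  σ = 1.0973 rad → d_gc = 3779.0 nmi
Rhumb line: Δψ = -1.4573, q = Δφ/Δψ = 0.5408, d_rh = R√(Δφ²+q²Δλ²) = 4084.7 nmi
Excess = 4084.7 − 3779.0 = 305.7 ≈ 306 nmi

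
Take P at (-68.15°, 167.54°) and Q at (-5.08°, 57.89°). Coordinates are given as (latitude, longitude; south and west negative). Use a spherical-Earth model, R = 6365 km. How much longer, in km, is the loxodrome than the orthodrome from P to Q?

Great circle: cos σ = sin φ₁ sin φ₂ + cos φ₁ cos φ₂ cos Δλ,  σ = 1.6133 rad → d_gc = 10268.6 km
Rhumb line: Δψ = +1.5562, q = Δφ/Δψ = 0.7074, d_rh = R√(Δφ²+q²Δλ²) = 11105.6 km
Excess = 11105.6 − 10268.6 = 837.0 ≈ 837 km

837 km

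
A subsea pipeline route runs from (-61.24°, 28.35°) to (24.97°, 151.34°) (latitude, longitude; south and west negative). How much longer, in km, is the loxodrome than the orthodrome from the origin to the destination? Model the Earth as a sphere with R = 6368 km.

696 km

Great circle: cos σ = sin φ₁ sin φ₂ + cos φ₁ cos φ₂ cos Δλ,  σ = 2.2238 rad → d_gc = 14161.0 km
Rhumb line: Δψ = +1.8114, q = Δφ/Δψ = 0.8307, d_rh = R√(Δφ²+q²Δλ²) = 14857.2 km
Excess = 14857.2 − 14161.0 = 696.2 ≈ 696 km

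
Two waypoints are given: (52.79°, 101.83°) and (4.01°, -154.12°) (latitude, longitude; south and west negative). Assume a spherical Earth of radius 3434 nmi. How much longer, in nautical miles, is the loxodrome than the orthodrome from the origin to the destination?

270 nmi

Great circle: cos σ = sin φ₁ sin φ₂ + cos φ₁ cos φ₂ cos Δλ,  σ = 1.6617 rad → d_gc = 5706.2 nmi
Rhumb line: Δψ = -1.0187, q = Δφ/Δψ = 0.8357, d_rh = R√(Δφ²+q²Δλ²) = 5975.8 nmi
Excess = 5975.8 − 5706.2 = 269.6 ≈ 270 nmi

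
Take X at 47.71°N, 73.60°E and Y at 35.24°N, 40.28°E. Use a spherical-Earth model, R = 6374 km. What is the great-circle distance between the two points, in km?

Haversine: a = sin²(Δφ/2)+cos φ₁ cos φ₂ sin²(Δλ/2) = 0.05697;  σ = 2·atan2(√a,√(1−a))
σ = 27.617° → d = Rσ = 6374·0.48200 = 3072 km

3072 km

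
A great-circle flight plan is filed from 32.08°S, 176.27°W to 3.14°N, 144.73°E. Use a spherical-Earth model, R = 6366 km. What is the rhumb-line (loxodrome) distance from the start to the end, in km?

Rhumb course C = atan2(Δλ, Δψ) with Δψ = ln[tan(π/4+φ₂/2)/tan(π/4+φ₁/2)] = +0.6465, Δλ = -0.6807 → C = 313.53°
d = R·|Δφ| / |cos C| = 6366·0.61470 / 0.68867 = 5682 km

5682 km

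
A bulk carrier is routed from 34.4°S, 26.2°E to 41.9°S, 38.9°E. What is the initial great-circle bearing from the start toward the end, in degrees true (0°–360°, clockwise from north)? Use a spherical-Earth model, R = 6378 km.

θ = atan2( sin Δλ·cos φ₂ ,  cos φ₁ sin φ₂ − sin φ₁ cos φ₂ cos Δλ )
  = atan2(+0.1636, -0.1408) = 130.71°

130.7°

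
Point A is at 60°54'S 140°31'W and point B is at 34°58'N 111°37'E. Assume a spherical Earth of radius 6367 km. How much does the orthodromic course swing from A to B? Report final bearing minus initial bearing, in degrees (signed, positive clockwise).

At departure: θ₁ = atan2(sin Δλ cos φ₂, cos φ₁ sin φ₂ − sin φ₁ cos φ₂ cos Δλ) = 274.33°
At arrival: θ₂ = atan2(sin Δλ cos φ₁, −cos φ₂ sin φ₁ + sin φ₂ cos φ₁ cos Δλ) = 323.72°
Δθ = θ₂ − θ₁ = +49.4°

+49.4°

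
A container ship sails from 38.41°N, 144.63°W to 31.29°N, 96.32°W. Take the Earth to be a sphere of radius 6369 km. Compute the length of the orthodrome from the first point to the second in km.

4427 km

cos σ = sin φ₁ sin φ₂ + cos φ₁ cos φ₂ cos Δλ
      = sin(38.41°)sin(31.29°) + cos(38.41°)cos(31.29°)cos(48.31°) = 0.7680
σ = 39.822° → d = Rσ = 6369·0.69503 = 4427 km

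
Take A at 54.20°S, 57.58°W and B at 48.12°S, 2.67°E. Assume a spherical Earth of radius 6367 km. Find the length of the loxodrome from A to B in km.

4245 km

Δψ = ln[tan(π/4+φ₂/2)/tan(π/4+φ₁/2)] = +0.1695;  Δφ = +0.1061 rad,  Δλ = +1.0516 rad
q = Δφ/Δψ = 0.6259
d = R·√(Δφ² + q²Δλ²) = 6367·0.66672 = 4245 km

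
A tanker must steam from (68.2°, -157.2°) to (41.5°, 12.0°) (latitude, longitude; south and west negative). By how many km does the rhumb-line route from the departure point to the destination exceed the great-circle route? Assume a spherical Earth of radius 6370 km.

2951 km

Great circle: cos σ = sin φ₁ sin φ₂ + cos φ₁ cos φ₂ cos Δλ,  σ = 1.2217 rad → d_gc = 7782.4 km
Rhumb line: Δψ = -0.8498, q = Δφ/Δψ = 0.5484, d_rh = R√(Δφ²+q²Δλ²) = 10733.8 km
Excess = 10733.8 − 7782.4 = 2951.4 ≈ 2951 km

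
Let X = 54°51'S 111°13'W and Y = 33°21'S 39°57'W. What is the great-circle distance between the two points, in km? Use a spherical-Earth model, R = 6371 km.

cos σ = sin φ₁ sin φ₂ + cos φ₁ cos φ₂ cos Δλ
      = sin(-54.85°)sin(-33.35°) + cos(-54.85°)cos(-33.35°)cos(71.27°) = 0.6040
σ = 52.846° → d = Rσ = 6371·0.92234 = 5876 km

5876 km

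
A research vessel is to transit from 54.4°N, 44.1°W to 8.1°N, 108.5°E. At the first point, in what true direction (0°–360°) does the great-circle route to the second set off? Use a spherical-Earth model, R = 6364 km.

29.8°

θ = atan2( sin Δλ·cos φ₂ ,  cos φ₁ sin φ₂ − sin φ₁ cos φ₂ cos Δλ )
  = atan2(+0.4556, +0.7967) = 29.76°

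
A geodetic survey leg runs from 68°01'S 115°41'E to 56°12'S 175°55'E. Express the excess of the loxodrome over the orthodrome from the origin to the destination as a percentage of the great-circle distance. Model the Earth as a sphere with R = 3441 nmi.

Great circle: σ = 0.5075 rad → d_gc = Rσ = 1746.4 nmi
Rhumb: Δφ = +0.2062, Δλ = +1.0513, Δψ = +0.4474, q = Δφ/Δψ = 0.4610 → d_rh = R√(Δφ²+q²Δλ²) = 1812.2 nmi
Excess = (1812.2 − 1746.4) / 1746.4 = 65.8 / 1746.4 = 3.77% ≈ 3.8%

3.8%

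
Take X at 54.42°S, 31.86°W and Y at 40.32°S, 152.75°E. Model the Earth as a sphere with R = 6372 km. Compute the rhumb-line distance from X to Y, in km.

13191 km

Δψ = ln[tan(π/4+φ₂/2)/tan(π/4+φ₁/2)] = +0.3665;  Δφ = +0.2461 rad,  Δλ = -3.0611 rad
q = Δφ/Δψ = 0.6715
d = R·√(Δφ² + q²Δλ²) = 6372·2.07015 = 13191 km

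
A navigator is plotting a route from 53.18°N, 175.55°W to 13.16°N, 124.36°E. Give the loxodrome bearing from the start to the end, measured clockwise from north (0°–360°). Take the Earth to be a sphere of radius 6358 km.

230.4°

Meridional parts: M(φ₁)=+1.1001, M(φ₂)=+0.2317 → ΔM = -0.8683;  Δλ = -1.0488 rad
tan C = Δλ / ΔM = +1.2078 → C = 230.38°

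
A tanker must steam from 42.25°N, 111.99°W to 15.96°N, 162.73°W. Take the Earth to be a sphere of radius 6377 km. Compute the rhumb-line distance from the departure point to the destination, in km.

5676 km

Rhumb course C = atan2(Δλ, Δψ) with Δψ = ln[tan(π/4+φ₂/2)/tan(π/4+φ₁/2)] = -0.5328, Δλ = -0.8856 → C = 238.97°
d = R·|Δφ| / |cos C| = 6377·0.45885 / 0.51554 = 5676 km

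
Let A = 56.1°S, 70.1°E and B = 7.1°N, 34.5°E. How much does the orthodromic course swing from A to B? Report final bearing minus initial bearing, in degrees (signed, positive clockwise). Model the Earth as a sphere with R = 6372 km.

At departure: θ₁ = atan2(sin Δλ cos φ₂, cos φ₁ sin φ₂ − sin φ₁ cos φ₂ cos Δλ) = 321.97°
At arrival: θ₂ = atan2(sin Δλ cos φ₁, −cos φ₂ sin φ₁ + sin φ₂ cos φ₁ cos Δλ) = 339.74°
Δθ = θ₂ − θ₁ = +17.8°

+17.8°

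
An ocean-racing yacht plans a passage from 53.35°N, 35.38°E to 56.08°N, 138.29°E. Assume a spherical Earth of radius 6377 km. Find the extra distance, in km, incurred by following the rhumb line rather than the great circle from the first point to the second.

638 km

Great circle: cos σ = sin φ₁ sin φ₂ + cos φ₁ cos φ₂ cos Δλ,  σ = 0.9381 rad → d_gc = 5982.1 km
Rhumb line: Δψ = +0.0825, q = Δφ/Δψ = 0.5774, d_rh = R√(Δφ²+q²Δλ²) = 6620.1 km
Excess = 6620.1 − 5982.1 = 638.0 ≈ 638 km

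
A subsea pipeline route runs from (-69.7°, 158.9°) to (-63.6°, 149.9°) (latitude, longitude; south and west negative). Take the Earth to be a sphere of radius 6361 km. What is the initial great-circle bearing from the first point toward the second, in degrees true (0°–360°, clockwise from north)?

N = sin Δλ·cos φ₂ = -0.0696;  D = cos φ₁ sin φ₂ − sin φ₁ cos φ₂ cos Δλ = +0.1011
initial course = atan2(N, D) = 325.48°

325.5°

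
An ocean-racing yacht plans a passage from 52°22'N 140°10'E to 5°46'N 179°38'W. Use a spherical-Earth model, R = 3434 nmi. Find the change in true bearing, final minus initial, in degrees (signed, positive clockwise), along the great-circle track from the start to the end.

Initial bearing θ₁ = atan2(sin Δλ cos φ₂, cos φ₁ sin φ₂ − sin φ₁ cos φ₂ cos Δλ) = 130.08°
Final bearing θ₂ = (initial bearing from the destination back to the start) + 180° = 151.99°
Δθ = θ₂ − θ₁ = +21.9°

+21.9°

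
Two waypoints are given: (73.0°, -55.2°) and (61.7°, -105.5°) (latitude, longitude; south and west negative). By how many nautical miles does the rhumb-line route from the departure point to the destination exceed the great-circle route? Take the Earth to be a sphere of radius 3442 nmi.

36 nmi

Great circle: cos σ = sin φ₁ sin φ₂ + cos φ₁ cos φ₂ cos Δλ,  σ = 0.3749 rad → d_gc = 1290.4 nmi
Rhumb line: Δψ = -0.5229, q = Δφ/Δψ = 0.3772, d_rh = R√(Δφ²+q²Δλ²) = 1326.6 nmi
Excess = 1326.6 − 1290.4 = 36.2 ≈ 36 nmi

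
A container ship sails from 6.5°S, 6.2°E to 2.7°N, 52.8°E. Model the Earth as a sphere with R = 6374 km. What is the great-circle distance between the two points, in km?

Haversine: a = sin²(Δφ/2)+cos φ₁ cos φ₂ sin²(Δλ/2) = 0.16171;  σ = 2·atan2(√a,√(1−a))
σ = 47.423° → d = Rσ = 6374·0.82769 = 5276 km

5276 km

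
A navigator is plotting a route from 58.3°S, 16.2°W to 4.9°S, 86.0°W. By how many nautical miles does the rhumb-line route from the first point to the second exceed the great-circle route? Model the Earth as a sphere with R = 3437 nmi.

Great circle: cos σ = sin φ₁ sin φ₂ + cos φ₁ cos φ₂ cos Δλ,  σ = 1.3145 rad → d_gc = 4518.1 nmi
Rhumb line: Δψ = +1.1735, q = Δφ/Δψ = 0.7942, d_rh = R√(Δφ²+q²Δλ²) = 4617.4 nmi
Excess = 4617.4 − 4518.1 = 99.3 ≈ 99 nmi

99 nmi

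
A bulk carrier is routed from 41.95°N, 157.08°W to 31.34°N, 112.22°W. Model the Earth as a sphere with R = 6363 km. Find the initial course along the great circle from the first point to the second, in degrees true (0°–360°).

91.7°

θ = atan2( sin Δλ·cos φ₂ ,  cos φ₁ sin φ₂ − sin φ₁ cos φ₂ cos Δλ )
  = atan2(+0.6025, -0.0179) = 91.70°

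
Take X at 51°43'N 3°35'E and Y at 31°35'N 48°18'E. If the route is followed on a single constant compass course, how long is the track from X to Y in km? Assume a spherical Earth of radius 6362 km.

4289 km

Rhumb course C = atan2(Δλ, Δψ) with Δψ = ln[tan(π/4+φ₂/2)/tan(π/4+φ₁/2)] = -0.4767, Δλ = +0.7805 → C = 121.42°
d = R·|Δφ| / |cos C| = 6362·0.35139 / 0.52124 = 4289 km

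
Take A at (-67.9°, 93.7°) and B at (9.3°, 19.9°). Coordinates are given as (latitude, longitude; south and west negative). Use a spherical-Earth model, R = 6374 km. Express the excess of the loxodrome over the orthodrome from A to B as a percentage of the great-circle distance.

Great circle: σ = 1.6170 rad → d_gc = Rσ = 10306.5 km
Rhumb: Δφ = +1.3474, Δλ = -1.2881, Δψ = +1.7963, q = Δφ/Δψ = 0.7501 → d_rh = R√(Δφ²+q²Δλ²) = 10568.0 km
Excess = (10568.0 − 10306.5) / 10306.5 = 261.5 / 10306.5 = 2.54% ≈ 2.5%

2.5%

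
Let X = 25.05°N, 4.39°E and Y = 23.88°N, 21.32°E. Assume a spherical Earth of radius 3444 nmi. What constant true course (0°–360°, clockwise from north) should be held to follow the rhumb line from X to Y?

Δψ = ln[tan(π/4+φ₂/2)/tan(π/4+φ₁/2)] = -0.0224
Δλ = +0.2955 rad (taken the short way round)
course = atan2(Δλ, Δψ) = 94.34°

94.3°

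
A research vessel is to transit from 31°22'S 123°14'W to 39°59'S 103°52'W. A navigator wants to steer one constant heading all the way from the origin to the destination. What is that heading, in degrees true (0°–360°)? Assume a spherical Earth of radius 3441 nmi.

Δψ = ln[tan(π/4+φ₂/2)/tan(π/4+φ₁/2)] = -0.1855
Δλ = +0.3380 rad (taken the short way round)
course = atan2(Δλ, Δψ) = 118.76°

118.8°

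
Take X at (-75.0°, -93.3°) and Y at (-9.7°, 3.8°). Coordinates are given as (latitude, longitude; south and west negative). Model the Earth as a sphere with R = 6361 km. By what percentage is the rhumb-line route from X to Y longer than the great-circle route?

7.2%

Great circle: σ = 1.4392 rad → d_gc = Rσ = 9154.8 km
Rhumb: Δφ = +1.1397, Δλ = +1.6947, Δψ = +1.8575, q = Δφ/Δψ = 0.6136 → d_rh = R√(Δφ²+q²Δλ²) = 9813.6 km
Excess = (9813.6 − 9154.8) / 9154.8 = 658.8 / 9154.8 = 7.20% ≈ 7.2%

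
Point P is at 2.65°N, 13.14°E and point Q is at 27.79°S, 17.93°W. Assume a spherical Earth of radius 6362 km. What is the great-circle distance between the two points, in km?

Haversine: a = sin²(Δφ/2)+cos φ₁ cos φ₂ sin²(Δλ/2) = 0.13231;  σ = 2·atan2(√a,√(1−a))
σ = 42.661° → d = Rσ = 6362·0.74457 = 4737 km

4737 km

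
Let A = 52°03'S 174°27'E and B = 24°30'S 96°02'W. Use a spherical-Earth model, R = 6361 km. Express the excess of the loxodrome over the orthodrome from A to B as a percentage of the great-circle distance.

4.8%

Great circle: σ = 1.2327 rad → d_gc = Rσ = 7841.0 km
Rhumb: Δφ = +0.4808, Δλ = +1.5624, Δψ = +0.6263, q = Δφ/Δψ = 0.7677 → d_rh = R√(Δφ²+q²Δλ²) = 8220.0 km
Excess = (8220.0 − 7841.0) / 7841.0 = 379.0 / 7841.0 = 4.83% ≈ 4.8%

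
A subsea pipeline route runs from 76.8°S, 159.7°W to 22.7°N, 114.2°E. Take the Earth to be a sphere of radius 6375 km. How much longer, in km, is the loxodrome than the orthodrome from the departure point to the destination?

462 km

Great circle: cos σ = sin φ₁ sin φ₂ + cos φ₁ cos φ₂ cos Δλ,  σ = 1.9405 rad → d_gc = 12370.98 km
Rhumb line: Δψ = +2.5637, q = Δφ/Δψ = 0.6774, d_rh = R√(Δφ²+q²Δλ²) = 12832.53 km
Excess = 12832.53 − 12370.98 = 461.55 ≈ 462 km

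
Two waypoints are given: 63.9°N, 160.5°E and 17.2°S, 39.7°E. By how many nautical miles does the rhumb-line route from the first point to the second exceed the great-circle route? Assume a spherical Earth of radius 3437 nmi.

452 nmi

Great circle: cos σ = sin φ₁ sin φ₂ + cos φ₁ cos φ₂ cos Δλ,  σ = 2.0723 rad → d_gc = 7122.5 nmi
Rhumb line: Δψ = -1.7667, q = Δφ/Δψ = 0.8012, d_rh = R√(Δφ²+q²Δλ²) = 7574.5 nmi
Excess = 7574.5 − 7122.5 = 452.0 ≈ 452 nmi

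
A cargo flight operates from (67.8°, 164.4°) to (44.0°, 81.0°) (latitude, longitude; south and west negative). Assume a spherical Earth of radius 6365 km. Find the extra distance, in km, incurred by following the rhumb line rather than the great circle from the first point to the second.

357 km

Great circle: cos σ = sin φ₁ sin φ₂ + cos φ₁ cos φ₂ cos Δλ,  σ = 0.8306 rad → d_gc = 5287.0 km
Rhumb line: Δψ = -0.7718, q = Δφ/Δψ = 0.5382, d_rh = R√(Δφ²+q²Δλ²) = 5644.3 km
Excess = 5644.3 − 5287.0 = 357.3 ≈ 357 km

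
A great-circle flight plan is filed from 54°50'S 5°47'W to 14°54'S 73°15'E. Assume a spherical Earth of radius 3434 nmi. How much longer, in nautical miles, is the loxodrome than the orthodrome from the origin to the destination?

Great circle: cos σ = sin φ₁ sin φ₂ + cos φ₁ cos φ₂ cos Δλ,  σ = 1.2492 rad → d_gc = 4289.74 nmi
Rhumb line: Δψ = +0.8861, q = Δφ/Δψ = 0.7865, d_rh = R√(Δφ²+q²Δλ²) = 4428.16 nmi
Excess = 4428.16 − 4289.74 = 138.42 ≈ 138 nmi

138 nmi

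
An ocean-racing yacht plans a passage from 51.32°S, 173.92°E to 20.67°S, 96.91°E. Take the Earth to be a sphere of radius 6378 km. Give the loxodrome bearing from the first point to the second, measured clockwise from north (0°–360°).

296.8°

Δψ = ln[tan(π/4+φ₂/2)/tan(π/4+φ₁/2)] = +0.6782
Δλ = -1.3441 rad (taken the short way round)
course = atan2(Δλ, Δψ) = 296.77°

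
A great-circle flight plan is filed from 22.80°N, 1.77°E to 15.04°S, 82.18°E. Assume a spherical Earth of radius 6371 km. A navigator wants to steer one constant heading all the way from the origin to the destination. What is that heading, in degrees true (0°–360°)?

Meridional parts: M(φ₁)=+0.4089, M(φ₂)=-0.2656 → ΔM = -0.6744;  Δλ = +1.4034 rad
tan C = Δλ / ΔM = -2.0809 → C = 115.67°

115.7°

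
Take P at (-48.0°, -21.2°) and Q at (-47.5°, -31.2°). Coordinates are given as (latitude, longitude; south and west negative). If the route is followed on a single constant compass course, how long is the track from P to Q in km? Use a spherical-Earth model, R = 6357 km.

Δψ = ln[tan(π/4+φ₂/2)/tan(π/4+φ₁/2)] = +0.0130;  Δφ = +0.0087 rad,  Δλ = -0.1745 rad
q = Δφ/Δψ = 0.6724
d = R·√(Δφ² + q²Δλ²) = 6357·0.11767 = 748 km

748 km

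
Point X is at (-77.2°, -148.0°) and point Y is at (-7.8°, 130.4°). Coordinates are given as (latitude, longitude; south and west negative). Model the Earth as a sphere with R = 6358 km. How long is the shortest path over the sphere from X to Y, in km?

Haversine: a = sin²(Δφ/2)+cos φ₁ cos φ₂ sin²(Δλ/2) = 0.41780;  σ = 2·atan2(√a,√(1−a))
σ = 80.537° → d = Rσ = 6358·1.40564 = 8937 km

8937 km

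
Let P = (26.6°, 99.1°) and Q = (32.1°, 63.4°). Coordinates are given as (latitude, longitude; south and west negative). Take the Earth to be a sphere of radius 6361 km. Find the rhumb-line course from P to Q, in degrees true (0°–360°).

280.0°

Meridional parts: M(φ₁)=+0.4819, M(φ₂)=+0.5921 → ΔM = +0.1102;  Δλ = -0.6231 rad
tan C = Δλ / ΔM = -5.6542 → C = 280.03°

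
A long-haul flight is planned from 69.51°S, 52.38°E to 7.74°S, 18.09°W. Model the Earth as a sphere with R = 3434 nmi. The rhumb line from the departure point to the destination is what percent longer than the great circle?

3.1%

Great circle: σ = 1.3263 rad → d_gc = Rσ = 4554.4 nmi
Rhumb: Δφ = +1.0781, Δλ = -1.2299, Δψ = +1.5752, q = Δφ/Δψ = 0.6844 → d_rh = R√(Δφ²+q²Δλ²) = 4697.0 nmi
Excess = (4697.0 − 4554.4) / 4554.4 = 142.6 / 4554.4 = 3.13% ≈ 3.1%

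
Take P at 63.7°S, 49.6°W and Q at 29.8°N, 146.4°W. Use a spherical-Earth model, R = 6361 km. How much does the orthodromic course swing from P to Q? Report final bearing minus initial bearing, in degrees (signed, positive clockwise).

Initial bearing θ₁ = atan2(sin Δλ cos φ₂, cos φ₁ sin φ₂ − sin φ₁ cos φ₂ cos Δλ) = 278.45°
Final bearing θ₂ = (initial bearing from the destination back to the start) + 180° = 329.67°
Δθ = θ₂ − θ₁ = +51.2°

+51.2°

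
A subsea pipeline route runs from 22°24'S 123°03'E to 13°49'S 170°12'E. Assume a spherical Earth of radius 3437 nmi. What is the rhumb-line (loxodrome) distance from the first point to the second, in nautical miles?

Δψ = ln[tan(π/4+φ₂/2)/tan(π/4+φ₁/2)] = +0.1578;  Δφ = +0.1498 rad,  Δλ = +0.8229 rad
q = Δφ/Δψ = 0.9494
d = R·√(Δφ² + q²Δλ²) = 3437·0.79551 = 2734 nmi

2734 nmi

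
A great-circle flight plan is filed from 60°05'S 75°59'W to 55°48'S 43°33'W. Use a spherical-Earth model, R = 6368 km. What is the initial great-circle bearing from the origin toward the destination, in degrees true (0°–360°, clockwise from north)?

N = sin Δλ·cos φ₂ = +0.3015;  D = cos φ₁ sin φ₂ − sin φ₁ cos φ₂ cos Δλ = -0.0013
initial course = atan2(N, D) = 90.25°

90.2°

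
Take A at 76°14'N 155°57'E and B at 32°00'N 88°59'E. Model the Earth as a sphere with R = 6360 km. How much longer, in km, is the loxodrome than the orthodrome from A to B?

Great circle: cos σ = sin φ₁ sin φ₂ + cos φ₁ cos φ₂ cos Δλ,  σ = 0.9352 rad → d_gc = 5947.9 km
Rhumb line: Δψ = -1.5243, q = Δφ/Δψ = 0.5065, d_rh = R√(Δφ²+q²Δλ²) = 6187.3 km
Excess = 6187.3 − 5947.9 = 239.4 ≈ 239 km

239 km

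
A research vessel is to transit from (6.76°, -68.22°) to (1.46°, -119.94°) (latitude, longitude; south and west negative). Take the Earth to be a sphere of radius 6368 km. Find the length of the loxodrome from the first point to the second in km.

5762 km

Δψ = ln[tan(π/4+φ₂/2)/tan(π/4+φ₁/2)] = -0.0928;  Δφ = -0.0925 rad,  Δλ = -0.9027 rad
q = Δφ/Δψ = 0.9971
d = R·√(Δφ² + q²Δλ²) = 6368·0.90478 = 5762 km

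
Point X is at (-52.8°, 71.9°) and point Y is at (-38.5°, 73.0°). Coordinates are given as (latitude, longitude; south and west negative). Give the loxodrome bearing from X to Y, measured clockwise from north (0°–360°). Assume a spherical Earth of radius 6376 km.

3.1°

Meridional parts: M(φ₁)=-1.0890, M(φ₂)=-0.7291 → ΔM = +0.3599;  Δλ = +0.0192 rad
tan C = Δλ / ΔM = +0.0533 → C = 3.05°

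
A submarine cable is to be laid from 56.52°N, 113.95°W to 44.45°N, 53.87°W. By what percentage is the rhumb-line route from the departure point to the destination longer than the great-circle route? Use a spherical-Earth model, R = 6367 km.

2.9%

Great circle: σ = 0.6753 rad → d_gc = Rσ = 4299.7 km
Rhumb: Δφ = -0.2107, Δλ = +1.0486, Δψ = -0.3335, q = Δφ/Δψ = 0.6316 → d_rh = R√(Δφ²+q²Δλ²) = 4425.1 km
Excess = (4425.1 − 4299.7) / 4299.7 = 125.4 / 4299.7 = 2.92% ≈ 2.9%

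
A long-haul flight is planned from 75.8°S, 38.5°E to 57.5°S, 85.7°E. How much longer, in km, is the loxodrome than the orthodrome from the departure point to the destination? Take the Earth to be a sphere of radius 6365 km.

Great circle: cos σ = sin φ₁ sin φ₂ + cos φ₁ cos φ₂ cos Δλ,  σ = 0.4343 rad → d_gc = 2764.2 km
Rhumb line: Δψ = +0.8502, q = Δφ/Δψ = 0.3757, d_rh = R√(Δφ²+q²Δλ²) = 2830.8 km
Excess = 2830.8 − 2764.2 = 66.6 ≈ 67 km

67 km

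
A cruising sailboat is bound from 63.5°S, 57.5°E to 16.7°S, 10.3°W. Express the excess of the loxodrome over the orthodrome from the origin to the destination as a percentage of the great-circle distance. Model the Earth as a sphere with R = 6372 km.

Great circle: σ = 1.1388 rad → d_gc = Rσ = 7256.7 km
Rhumb: Δφ = +0.8168, Δλ = -1.1833, Δψ = +1.1505, q = Δφ/Δψ = 0.7100 → d_rh = R√(Δφ²+q²Δλ²) = 7466.4 km
Excess = (7466.4 − 7256.7) / 7256.7 = 209.7 / 7256.7 = 2.89% ≈ 2.9%

2.9%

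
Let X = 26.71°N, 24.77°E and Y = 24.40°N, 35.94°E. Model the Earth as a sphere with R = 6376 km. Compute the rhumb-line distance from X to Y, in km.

Rhumb course C = atan2(Δλ, Δψ) with Δψ = ln[tan(π/4+φ₂/2)/tan(π/4+φ₁/2)] = -0.0447, Δλ = +0.1950 → C = 102.91°
d = R·|Δφ| / |cos C| = 6376·0.04032 / 0.22345 = 1150 km

1150 km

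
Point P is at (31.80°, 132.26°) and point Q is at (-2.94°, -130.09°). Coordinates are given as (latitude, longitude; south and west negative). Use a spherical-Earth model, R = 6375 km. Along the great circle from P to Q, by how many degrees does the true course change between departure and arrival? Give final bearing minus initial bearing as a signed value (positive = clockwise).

Initial bearing θ₁ = atan2(sin Δλ cos φ₂, cos φ₁ sin φ₂ − sin φ₁ cos φ₂ cos Δλ) = 88.47°
Final bearing θ₂ = (initial bearing from the destination back to the start) + 180° = 121.71°
Δθ = θ₂ − θ₁ = +33.2°

+33.2°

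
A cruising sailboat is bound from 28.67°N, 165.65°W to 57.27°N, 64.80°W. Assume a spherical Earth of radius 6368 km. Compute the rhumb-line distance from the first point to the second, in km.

Rhumb course C = atan2(Δλ, Δψ) with Δψ = ln[tan(π/4+φ₂/2)/tan(π/4+φ₁/2)] = +0.7027, Δλ = +1.7602 → C = 68.24°
d = R·|Δφ| / |cos C| = 6368·0.49916 / 0.37076 = 8573 km

8573 km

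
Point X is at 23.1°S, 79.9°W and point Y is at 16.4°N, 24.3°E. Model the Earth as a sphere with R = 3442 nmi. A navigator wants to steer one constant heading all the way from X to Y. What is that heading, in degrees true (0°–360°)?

Meridional parts: M(φ₁)=-0.4146, M(φ₂)=+0.2902 → ΔM = +0.7048;  Δλ = +1.8186 rad
tan C = Δλ / ΔM = +2.5804 → C = 68.82°

68.8°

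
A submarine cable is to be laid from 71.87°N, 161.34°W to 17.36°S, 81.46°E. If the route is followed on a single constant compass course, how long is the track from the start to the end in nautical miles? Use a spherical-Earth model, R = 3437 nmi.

7399 nmi

Rhumb course C = atan2(Δλ, Δψ) with Δψ = ln[tan(π/4+φ₂/2)/tan(π/4+φ₁/2)] = -2.1431, Δλ = -2.0455 → C = 223.66°
d = R·|Δφ| / |cos C| = 3437·1.55736 / 0.72339 = 7399 nmi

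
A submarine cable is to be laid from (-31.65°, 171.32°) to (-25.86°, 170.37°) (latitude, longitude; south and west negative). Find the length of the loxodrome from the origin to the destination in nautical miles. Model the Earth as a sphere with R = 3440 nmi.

351 nmi

Rhumb course C = atan2(Δλ, Δψ) with Δψ = ln[tan(π/4+φ₂/2)/tan(π/4+φ₁/2)] = +0.1153, Δλ = -0.0166 → C = 351.82°
d = R·|Δφ| / |cos C| = 3440·0.10105 / 0.98983 = 351 nmi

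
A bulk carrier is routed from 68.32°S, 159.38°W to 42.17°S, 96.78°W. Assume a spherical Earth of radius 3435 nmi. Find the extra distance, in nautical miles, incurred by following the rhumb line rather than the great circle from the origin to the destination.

Great circle: cos σ = sin φ₁ sin φ₂ + cos φ₁ cos φ₂ cos Δλ,  σ = 0.7230 rad → d_gc = 2483.4 nmi
Rhumb line: Δψ = +0.8398, q = Δφ/Δψ = 0.5435, d_rh = R√(Δφ²+q²Δλ²) = 2572.6 nmi
Excess = 2572.6 − 2483.4 = 89.2 ≈ 89 nmi

89 nmi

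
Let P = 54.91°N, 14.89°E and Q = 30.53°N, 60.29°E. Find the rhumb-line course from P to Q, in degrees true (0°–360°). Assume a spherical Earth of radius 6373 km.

Δψ = ln[tan(π/4+φ₂/2)/tan(π/4+φ₁/2)] = -0.5915
Δλ = +0.7924 rad (taken the short way round)
course = atan2(Δλ, Δψ) = 126.74°

126.7°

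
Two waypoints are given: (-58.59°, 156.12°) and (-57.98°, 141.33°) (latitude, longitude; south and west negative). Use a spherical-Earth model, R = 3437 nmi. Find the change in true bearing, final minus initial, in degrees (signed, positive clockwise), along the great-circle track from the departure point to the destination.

+12.6°

At departure: θ₁ = atan2(sin Δλ cos φ₂, cos φ₁ sin φ₂ − sin φ₁ cos φ₂ cos Δλ) = 268.16°
At arrival: θ₂ = atan2(sin Δλ cos φ₁, −cos φ₂ sin φ₁ + sin φ₂ cos φ₁ cos Δλ) = 280.76°
Δθ = θ₂ − θ₁ = +12.6°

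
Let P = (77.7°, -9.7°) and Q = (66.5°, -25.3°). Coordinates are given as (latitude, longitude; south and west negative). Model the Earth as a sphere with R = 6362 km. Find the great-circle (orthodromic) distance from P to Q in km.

1342 km

Haversine: a = sin²(Δφ/2)+cos φ₁ cos φ₂ sin²(Δλ/2) = 0.01109;  σ = 2·atan2(√a,√(1−a))
σ = 12.088° → d = Rσ = 6362·0.21098 = 1342 km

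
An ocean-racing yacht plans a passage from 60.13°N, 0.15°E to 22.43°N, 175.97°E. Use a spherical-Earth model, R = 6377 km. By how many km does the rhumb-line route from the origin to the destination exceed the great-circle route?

3779 km

Great circle: cos σ = sin φ₁ sin φ₂ + cos φ₁ cos φ₂ cos Δλ,  σ = 1.6994 rad → d_gc = 10837.2 km
Rhumb line: Δψ = -0.9196, q = Δφ/Δψ = 0.7155, d_rh = R√(Δφ²+q²Δλ²) = 14616.5 km
Excess = 14616.5 − 10837.2 = 3779.3 ≈ 3779 km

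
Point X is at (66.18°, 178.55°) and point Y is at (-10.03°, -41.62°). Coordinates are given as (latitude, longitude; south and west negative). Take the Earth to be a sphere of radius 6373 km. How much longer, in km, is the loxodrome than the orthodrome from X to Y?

1565 km

Great circle: cos σ = sin φ₁ sin φ₂ + cos φ₁ cos φ₂ cos Δλ,  σ = 2.0524 rad → d_gc = 13080.1 km
Rhumb line: Δψ = -1.7323, q = Δφ/Δψ = 0.7679, d_rh = R√(Δφ²+q²Δλ²) = 14645.2 km
Excess = 14645.2 − 13080.1 = 1565.1 ≈ 1565 km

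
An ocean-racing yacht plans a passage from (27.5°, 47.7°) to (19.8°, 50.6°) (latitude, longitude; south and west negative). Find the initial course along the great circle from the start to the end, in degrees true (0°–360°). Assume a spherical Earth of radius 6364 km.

160.4°

N = sin Δλ·cos φ₂ = +0.0476;  D = cos φ₁ sin φ₂ − sin φ₁ cos φ₂ cos Δλ = -0.1334
initial course = atan2(N, D) = 160.37°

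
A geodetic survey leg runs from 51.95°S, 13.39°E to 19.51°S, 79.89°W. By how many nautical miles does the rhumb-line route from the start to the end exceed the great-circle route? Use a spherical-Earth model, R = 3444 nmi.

224 nmi

Great circle: cos σ = sin φ₁ sin φ₂ + cos φ₁ cos φ₂ cos Δλ,  σ = 1.3390 rad → d_gc = 4611.4 nmi
Rhumb line: Δψ = +0.7175, q = Δφ/Δψ = 0.7892, d_rh = R√(Δφ²+q²Δλ²) = 4835.4 nmi
Excess = 4835.4 − 4611.4 = 224.0 ≈ 224 nmi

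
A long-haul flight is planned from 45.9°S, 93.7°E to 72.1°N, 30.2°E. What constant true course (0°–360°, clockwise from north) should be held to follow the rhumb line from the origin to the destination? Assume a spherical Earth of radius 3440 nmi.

Δψ = ln[tan(π/4+φ₂/2)/tan(π/4+φ₁/2)] = +2.7522
Δλ = -1.1083 rad (taken the short way round)
course = atan2(Δλ, Δψ) = 338.07°

338.1°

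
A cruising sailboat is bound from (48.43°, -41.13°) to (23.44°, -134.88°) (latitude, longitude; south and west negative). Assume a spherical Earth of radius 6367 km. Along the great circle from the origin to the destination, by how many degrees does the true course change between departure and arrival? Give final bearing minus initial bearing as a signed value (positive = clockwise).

At departure: θ₁ = atan2(sin Δλ cos φ₂, cos φ₁ sin φ₂ − sin φ₁ cos φ₂ cos Δλ) = 288.64°
At arrival: θ₂ = atan2(sin Δλ cos φ₁, −cos φ₂ sin φ₁ + sin φ₂ cos φ₁ cos Δλ) = 223.26°
Δθ = θ₂ − θ₁ = -65.4°

-65.4°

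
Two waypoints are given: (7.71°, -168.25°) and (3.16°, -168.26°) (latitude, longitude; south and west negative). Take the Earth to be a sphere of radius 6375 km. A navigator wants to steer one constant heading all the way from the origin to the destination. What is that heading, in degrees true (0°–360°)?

180.1°

Δψ = ln[tan(π/4+φ₂/2)/tan(π/4+φ₁/2)] = -0.0798
Δλ = -0.0002 rad (taken the short way round)
course = atan2(Δλ, Δψ) = 180.13°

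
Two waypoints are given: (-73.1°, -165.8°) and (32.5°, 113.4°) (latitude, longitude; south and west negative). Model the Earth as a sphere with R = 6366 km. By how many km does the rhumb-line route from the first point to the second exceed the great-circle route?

Great circle: cos σ = sin φ₁ sin φ₂ + cos φ₁ cos φ₂ cos Δλ,  σ = 2.0656 rad → d_gc = 13149.9 km
Rhumb line: Δψ = +2.5071, q = Δφ/Δψ = 0.7351, d_rh = R√(Δφ²+q²Δλ²) = 13461.7 km
Excess = 13461.7 − 13149.9 = 311.8 ≈ 312 km

312 km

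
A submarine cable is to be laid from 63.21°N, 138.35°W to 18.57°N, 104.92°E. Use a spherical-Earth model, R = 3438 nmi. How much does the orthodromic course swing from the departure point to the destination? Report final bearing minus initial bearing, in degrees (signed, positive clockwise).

Initial bearing θ₁ = atan2(sin Δλ cos φ₂, cos φ₁ sin φ₂ − sin φ₁ cos φ₂ cos Δλ) = 301.76°
Final bearing θ₂ = (initial bearing from the destination back to the start) + 180° = 203.85°
Δθ = θ₂ − θ₁ = -97.9°

-97.9°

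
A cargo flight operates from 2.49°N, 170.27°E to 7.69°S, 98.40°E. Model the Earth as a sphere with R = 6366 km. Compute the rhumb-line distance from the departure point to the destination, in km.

8046 km

Δψ = ln[tan(π/4+φ₂/2)/tan(π/4+φ₁/2)] = -0.1781;  Δφ = -0.1777 rad,  Δλ = -1.2544 rad
q = Δφ/Δψ = 0.9977
d = R·√(Δφ² + q²Δλ²) = 6366·1.26397 = 8046 km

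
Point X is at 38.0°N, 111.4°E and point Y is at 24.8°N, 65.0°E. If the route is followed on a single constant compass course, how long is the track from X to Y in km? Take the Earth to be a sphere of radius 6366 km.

Δψ = ln[tan(π/4+φ₂/2)/tan(π/4+φ₁/2)] = -0.2710;  Δφ = -0.2304 rad,  Δλ = -0.8098 rad
q = Δφ/Δψ = 0.8502
d = R·√(Δφ² + q²Δλ²) = 6366·0.72608 = 4622 km

4622 km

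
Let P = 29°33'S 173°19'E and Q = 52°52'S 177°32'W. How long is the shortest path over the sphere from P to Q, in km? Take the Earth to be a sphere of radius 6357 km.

cos σ = sin φ₁ sin φ₂ + cos φ₁ cos φ₂ cos Δλ
      = sin(-29.55°)sin(-52.87°) + cos(-29.55°)cos(-52.87°)cos(9.15°) = 0.9116
σ = 24.266° → d = Rσ = 6357·0.42352 = 2692 km

2692 km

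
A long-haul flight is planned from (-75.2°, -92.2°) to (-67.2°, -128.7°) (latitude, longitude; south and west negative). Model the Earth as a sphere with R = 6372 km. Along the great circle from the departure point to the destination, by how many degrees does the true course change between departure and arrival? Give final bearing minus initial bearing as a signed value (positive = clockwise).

At departure: θ₁ = atan2(sin Δλ cos φ₂, cos φ₁ sin φ₂ − sin φ₁ cos φ₂ cos Δλ) = 285.91°
At arrival: θ₂ = atan2(sin Δλ cos φ₁, −cos φ₂ sin φ₁ + sin φ₂ cos φ₁ cos Δλ) = 320.66°
Δθ = θ₂ − θ₁ = +34.8°

+34.8°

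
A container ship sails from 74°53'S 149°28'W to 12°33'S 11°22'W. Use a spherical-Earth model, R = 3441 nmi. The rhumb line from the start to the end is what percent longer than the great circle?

17.3%

Great circle: σ = 1.5505 rad → d_gc = Rσ = 5335.2 nmi
Rhumb: Δφ = +1.0879, Δλ = +2.4103, Δψ = +1.7989, q = Δφ/Δψ = 0.6048 → d_rh = R√(Δφ²+q²Δλ²) = 6258.7 nmi
Excess = (6258.7 − 5335.2) / 5335.2 = 923.5 / 5335.2 = 17.31% ≈ 17.3%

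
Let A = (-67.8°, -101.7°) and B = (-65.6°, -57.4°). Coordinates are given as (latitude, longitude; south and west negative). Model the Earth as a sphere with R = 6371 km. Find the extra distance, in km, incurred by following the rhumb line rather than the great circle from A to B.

Great circle: cos σ = sin φ₁ sin φ₂ + cos φ₁ cos φ₂ cos Δλ,  σ = 0.3015 rad → d_gc = 1921.0 km
Rhumb line: Δψ = +0.0971, q = Δφ/Δψ = 0.3953, d_rh = R√(Δφ²+q²Δλ²) = 1962.3 km
Excess = 1962.3 − 1921.0 = 41.3 ≈ 41 km

41 km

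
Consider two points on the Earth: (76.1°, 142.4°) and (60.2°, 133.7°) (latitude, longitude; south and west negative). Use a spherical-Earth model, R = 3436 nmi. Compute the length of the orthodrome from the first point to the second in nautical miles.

971 nmi

Haversine: a = sin²(Δφ/2)+cos φ₁ cos φ₂ sin²(Δλ/2) = 0.01982;  σ = 2·atan2(√a,√(1−a))
σ = 16.185° → d = Rσ = 3436·0.28248 = 971 nmi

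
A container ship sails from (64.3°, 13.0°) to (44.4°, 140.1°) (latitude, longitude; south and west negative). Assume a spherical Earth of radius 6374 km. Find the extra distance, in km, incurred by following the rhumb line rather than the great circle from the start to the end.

Great circle: cos σ = sin φ₁ sin φ₂ + cos φ₁ cos φ₂ cos Δλ,  σ = 1.1112 rad → d_gc = 7083.0 km
Rhumb line: Δψ = -0.6113, q = Δφ/Δψ = 0.5682, d_rh = R√(Δφ²+q²Δλ²) = 8333.4 km
Excess = 8333.4 − 7083.0 = 1250.4 ≈ 1250 km

1250 km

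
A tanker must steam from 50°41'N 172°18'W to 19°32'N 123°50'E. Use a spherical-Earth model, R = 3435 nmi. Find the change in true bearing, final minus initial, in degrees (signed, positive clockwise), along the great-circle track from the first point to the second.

-40.8°

Initial bearing θ₁ = atan2(sin Δλ cos φ₂, cos φ₁ sin φ₂ − sin φ₁ cos φ₂ cos Δλ) = 262.64°
Final bearing θ₂ = (initial bearing from the destination back to the start) + 180° = 221.82°
Δθ = θ₂ − θ₁ = -40.8°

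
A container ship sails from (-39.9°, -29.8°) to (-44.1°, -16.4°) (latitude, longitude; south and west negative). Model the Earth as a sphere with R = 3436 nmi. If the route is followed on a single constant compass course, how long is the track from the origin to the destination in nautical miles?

648 nmi

Rhumb course C = atan2(Δλ, Δψ) with Δψ = ln[tan(π/4+φ₂/2)/tan(π/4+φ₁/2)] = -0.0987, Δλ = +0.2339 → C = 112.88°
d = R·|Δφ| / |cos C| = 3436·0.07330 / 0.38881 = 648 nmi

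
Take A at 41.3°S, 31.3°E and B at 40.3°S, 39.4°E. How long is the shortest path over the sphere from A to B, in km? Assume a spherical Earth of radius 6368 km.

Haversine: a = sin²(Δφ/2)+cos φ₁ cos φ₂ sin²(Δλ/2) = 0.00293;  σ = 2·atan2(√a,√(1−a))
σ = 6.210° → d = Rσ = 6368·0.10839 = 690 km

690 km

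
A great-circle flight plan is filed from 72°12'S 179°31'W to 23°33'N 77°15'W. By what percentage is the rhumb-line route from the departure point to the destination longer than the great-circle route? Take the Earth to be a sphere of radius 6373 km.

4.8%

Great circle: σ = 2.0264 rad → d_gc = Rσ = 12913.9 km
Rhumb: Δφ = +1.6712, Δλ = +1.7849, Δψ = +2.2772, q = Δφ/Δψ = 0.7339 → d_rh = R√(Δφ²+q²Δλ²) = 13531.9 km
Excess = (13531.9 − 12913.9) / 12913.9 = 618.0 / 12913.9 = 4.79% ≈ 4.8%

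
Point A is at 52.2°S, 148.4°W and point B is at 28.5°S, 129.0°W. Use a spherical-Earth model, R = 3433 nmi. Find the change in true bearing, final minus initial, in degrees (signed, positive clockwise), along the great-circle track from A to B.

-12.9°

At departure: θ₁ = atan2(sin Δλ cos φ₂, cos φ₁ sin φ₂ − sin φ₁ cos φ₂ cos Δλ) = 38.84°
At arrival: θ₂ = atan2(sin Δλ cos φ₁, −cos φ₂ sin φ₁ + sin φ₂ cos φ₁ cos Δλ) = 25.94°
Δθ = θ₂ − θ₁ = -12.9°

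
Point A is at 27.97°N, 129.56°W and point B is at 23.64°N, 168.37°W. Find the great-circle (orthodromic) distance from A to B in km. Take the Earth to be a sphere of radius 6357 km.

3890 km

cos σ = sin φ₁ sin φ₂ + cos φ₁ cos φ₂ cos Δλ
      = sin(27.97°)sin(23.64°) + cos(27.97°)cos(23.64°)cos(-38.81°) = 0.8185
σ = 35.063° → d = Rσ = 6357·0.61196 = 3890 km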